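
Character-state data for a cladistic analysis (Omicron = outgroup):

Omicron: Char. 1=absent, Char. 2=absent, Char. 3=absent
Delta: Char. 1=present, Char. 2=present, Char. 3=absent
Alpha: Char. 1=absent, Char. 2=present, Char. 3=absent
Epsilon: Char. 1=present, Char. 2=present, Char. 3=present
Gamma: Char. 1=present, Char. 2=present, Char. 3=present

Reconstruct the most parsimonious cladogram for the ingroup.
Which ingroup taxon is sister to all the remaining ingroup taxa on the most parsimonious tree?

The outgroup has state 'absent' for every character, so 'present' is the derived state throughout.
Char. 1: derived state 'present' in Delta, Epsilon, and Gamma only — synapomorphy for {Delta, Epsilon, Gamma}.
All ingroup taxa share the derived state 'present' for Char. 2; it defines the ingroup but does not resolve relationships within it.
Char. 3: derived state 'present' in Epsilon and Gamma only — synapomorphy for {Epsilon, Gamma}.
Most parsimonious ingroup topology: ((Delta,(Epsilon,Gamma)),Alpha).
Alpha is sister to the clade containing all other ingroup taxa, so it is the earliest-diverging (most basal) ingroup lineage.

Alpha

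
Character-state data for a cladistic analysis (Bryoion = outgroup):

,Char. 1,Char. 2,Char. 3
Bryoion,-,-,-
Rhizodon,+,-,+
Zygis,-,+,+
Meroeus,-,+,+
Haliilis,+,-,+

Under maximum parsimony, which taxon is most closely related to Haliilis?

The outgroup has state '-' for every character, so '+' is the derived state throughout.
Char. 1 (derived state '+') is shared by Haliilis and Rhizodon — a synapomorphy uniting that clade.
Char. 2: derived state '+' in Meroeus and Zygis only — synapomorphy for {Meroeus, Zygis}.
Char. 3 (derived state '+') is shared by all ingroup taxa — unites the whole ingroup.
Most parsimonious ingroup topology: ((Rhizodon,Haliilis),(Zygis,Meroeus)).
Haliilis and Rhizodon form a cherry on this tree, so they are sister taxa.

Rhizodon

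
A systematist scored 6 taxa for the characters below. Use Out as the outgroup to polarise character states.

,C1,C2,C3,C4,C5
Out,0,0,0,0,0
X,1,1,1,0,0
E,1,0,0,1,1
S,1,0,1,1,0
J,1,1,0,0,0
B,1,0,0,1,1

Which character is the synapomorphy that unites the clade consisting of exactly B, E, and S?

C4

The outgroup has state '0' for every character, so '1' is the derived state throughout.
All ingroup taxa share the derived state '1' for C1; it defines the ingroup but does not resolve relationships within it.
C2 (derived state '1') is shared by J and X — a synapomorphy uniting that clade.
C3 (state '1') occurs in S and X but conflicts with the nesting implied by the other characters — most parsimoniously interpreted as homoplasy.
Only B, E, and S show the derived state '1' for C4, supporting them as a clade.
C5: derived state '1' in B and E only — synapomorphy for {B, E}.
Most parsimonious ingroup topology: ((X,J),((E,B),S)).
The clade {B, E, S} is supported by C4: its derived state '1' occurs in exactly those taxa and in no other taxon (including the outgroup).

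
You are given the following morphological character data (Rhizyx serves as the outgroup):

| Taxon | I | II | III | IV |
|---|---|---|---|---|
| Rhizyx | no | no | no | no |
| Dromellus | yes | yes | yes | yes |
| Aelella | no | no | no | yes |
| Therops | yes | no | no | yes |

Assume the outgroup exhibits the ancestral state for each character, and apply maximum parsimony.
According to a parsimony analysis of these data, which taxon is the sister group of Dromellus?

The outgroup has state 'no' for every character, so 'yes' is the derived state throughout.
Only Dromellus and Therops show the derived state 'yes' for I, supporting them as a clade.
II: derived state 'yes' in Dromellus only — an autapomorphy, so it tells us nothing about relationships among taxa.
III (derived state 'yes') is unique to Dromellus (autapomorphy; uninformative for grouping).
IV (derived state 'yes') is shared by all ingroup taxa — unites the whole ingroup.
Most parsimonious ingroup topology: ((Dromellus,Therops),Aelella).
Dromellus and Therops form a cherry on this tree, so they are sister taxa.

Therops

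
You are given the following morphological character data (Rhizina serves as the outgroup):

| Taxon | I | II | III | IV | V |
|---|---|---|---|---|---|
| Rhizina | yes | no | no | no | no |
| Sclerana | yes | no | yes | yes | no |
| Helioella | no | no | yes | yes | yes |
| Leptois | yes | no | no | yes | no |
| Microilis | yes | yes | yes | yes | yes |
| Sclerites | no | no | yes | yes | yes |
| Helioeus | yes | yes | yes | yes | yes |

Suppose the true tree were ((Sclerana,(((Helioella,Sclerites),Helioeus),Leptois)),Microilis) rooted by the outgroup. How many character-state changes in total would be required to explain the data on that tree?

8

Map each character onto ((Sclerana,(((Helioella,Sclerites),Helioeus),Leptois)),Microilis) (rooted by Rhizina) and count the minimum state changes it requires (Fitch parsimony):
I: 1; II: 2; III: 2; IV: 1; V: 2.
Total tree length = 8.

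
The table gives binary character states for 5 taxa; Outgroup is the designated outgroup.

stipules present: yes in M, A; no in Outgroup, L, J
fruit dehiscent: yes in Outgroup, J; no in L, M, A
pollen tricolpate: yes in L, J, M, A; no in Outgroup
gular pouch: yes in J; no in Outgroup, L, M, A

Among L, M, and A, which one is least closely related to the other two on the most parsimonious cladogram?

Character polarity is set by the outgroup: the derived state is whichever differs from the outgroup's state, so for fruit dehiscent the derived state is 'no', and for the remaining characters it is 'yes'.
stipules present: derived state 'yes' in A and M only — synapomorphy for {A, M}.
fruit dehiscent (derived state 'no') is shared by A, L, and M — a synapomorphy uniting that clade.
All ingroup taxa share the derived state 'yes' for pollen tricolpate; it defines the ingroup but does not resolve relationships within it.
gular pouch (derived state 'yes') is unique to J (autapomorphy; uninformative for grouping).
Most parsimonious ingroup topology: ((L,(M,A)),J).
A and M share a more recent common ancestor with each other than either does with L, so L is the least closely related of the three.

L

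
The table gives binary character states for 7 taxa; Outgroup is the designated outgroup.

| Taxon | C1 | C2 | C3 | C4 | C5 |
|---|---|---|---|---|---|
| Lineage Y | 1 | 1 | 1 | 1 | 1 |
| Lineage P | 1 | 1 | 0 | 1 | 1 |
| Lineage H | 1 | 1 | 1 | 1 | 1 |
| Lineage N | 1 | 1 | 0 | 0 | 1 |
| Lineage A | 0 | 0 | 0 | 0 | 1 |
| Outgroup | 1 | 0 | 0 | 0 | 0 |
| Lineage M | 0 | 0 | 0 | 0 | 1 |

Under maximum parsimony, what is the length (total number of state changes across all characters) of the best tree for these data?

Character polarity is set by the outgroup: the derived state is whichever differs from the outgroup's state, so for C1 the derived state is '0', and for the remaining characters it is '1'.
Only Lineage A and Lineage M show the derived state '0' for C1, supporting them as a clade.
Only Lineage H, Lineage N, Lineage P, and Lineage Y show the derived state '1' for C2, supporting them as a clade.
Only Lineage H and Lineage Y show the derived state '1' for C3, supporting them as a clade.
C4: derived state '1' in Lineage H, Lineage P, and Lineage Y only — synapomorphy for {Lineage H, Lineage P, Lineage Y}.
C5 (derived state '1') is shared by all ingroup taxa — unites the whole ingroup.
Most parsimonious ingroup topology: ((((Lineage Y,Lineage H),Lineage P),Lineage N),(Lineage M,Lineage A)).
Changes per character on this tree: C1: 1; C2: 1; C3: 1; C4: 1; C5: 1.
Total = 5.

5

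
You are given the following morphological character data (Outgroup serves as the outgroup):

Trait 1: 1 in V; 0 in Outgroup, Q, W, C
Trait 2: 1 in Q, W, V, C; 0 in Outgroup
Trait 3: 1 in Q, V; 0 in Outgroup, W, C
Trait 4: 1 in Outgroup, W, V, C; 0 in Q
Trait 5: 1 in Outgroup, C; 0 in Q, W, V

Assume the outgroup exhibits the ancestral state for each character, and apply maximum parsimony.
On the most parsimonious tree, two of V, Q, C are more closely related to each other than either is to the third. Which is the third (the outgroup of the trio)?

C

Character polarity is set by the outgroup: the derived state is whichever differs from the outgroup's state, so for Trait 4, Trait 5 the derived state is '0', and for the remaining characters it is '1'.
Trait 1 (derived state '1') is unique to V (autapomorphy; uninformative for grouping).
Trait 2 (derived state '1') is shared by all ingroup taxa — unites the whole ingroup.
Trait 3: derived state '1' in Q and V only — synapomorphy for {Q, V}.
Trait 4: derived state '0' in Q only — an autapomorphy, so it tells us nothing about relationships among taxa.
Trait 5: derived state '0' in Q, V, and W only — synapomorphy for {Q, V, W}.
Most parsimonious ingroup topology: (((Q,V),W),C).
Q and V share a more recent common ancestor with each other than either does with C, so C is the least closely related of the three.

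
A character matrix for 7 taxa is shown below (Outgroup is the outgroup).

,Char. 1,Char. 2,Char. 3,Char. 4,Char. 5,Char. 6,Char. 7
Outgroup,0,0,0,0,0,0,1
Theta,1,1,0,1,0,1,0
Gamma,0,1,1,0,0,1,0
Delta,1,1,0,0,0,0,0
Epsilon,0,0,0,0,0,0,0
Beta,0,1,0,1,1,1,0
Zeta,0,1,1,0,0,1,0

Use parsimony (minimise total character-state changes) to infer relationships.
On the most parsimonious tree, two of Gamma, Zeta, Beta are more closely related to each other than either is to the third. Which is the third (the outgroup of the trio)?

Beta

Character polarity is set by the outgroup: the derived state is whichever differs from the outgroup's state, so for Char. 7 the derived state is '0', and for the remaining characters it is '1'.
Char. 1 (state '1') occurs in Delta and Theta but conflicts with the nesting implied by the other characters — most parsimoniously interpreted as homoplasy.
Char. 2: derived state '1' in Beta, Delta, Gamma, Theta, and Zeta only — synapomorphy for {Beta, Delta, Gamma, Theta, Zeta}.
Char. 3 (derived state '1') is shared by Gamma and Zeta — a synapomorphy uniting that clade.
Only Beta and Theta show the derived state '1' for Char. 4, supporting them as a clade.
Char. 5: derived state '1' in Beta only — an autapomorphy, so it tells us nothing about relationships among taxa.
Char. 6 (derived state '1') is shared by Beta, Gamma, Theta, and Zeta — a synapomorphy uniting that clade.
Char. 7 (derived state '0') is shared by all ingroup taxa — unites the whole ingroup.
Most parsimonious ingroup topology: ((((Theta,Beta),(Gamma,Zeta)),Delta),Epsilon).
Gamma and Zeta share a more recent common ancestor with each other than either does with Beta, so Beta is the least closely related of the three.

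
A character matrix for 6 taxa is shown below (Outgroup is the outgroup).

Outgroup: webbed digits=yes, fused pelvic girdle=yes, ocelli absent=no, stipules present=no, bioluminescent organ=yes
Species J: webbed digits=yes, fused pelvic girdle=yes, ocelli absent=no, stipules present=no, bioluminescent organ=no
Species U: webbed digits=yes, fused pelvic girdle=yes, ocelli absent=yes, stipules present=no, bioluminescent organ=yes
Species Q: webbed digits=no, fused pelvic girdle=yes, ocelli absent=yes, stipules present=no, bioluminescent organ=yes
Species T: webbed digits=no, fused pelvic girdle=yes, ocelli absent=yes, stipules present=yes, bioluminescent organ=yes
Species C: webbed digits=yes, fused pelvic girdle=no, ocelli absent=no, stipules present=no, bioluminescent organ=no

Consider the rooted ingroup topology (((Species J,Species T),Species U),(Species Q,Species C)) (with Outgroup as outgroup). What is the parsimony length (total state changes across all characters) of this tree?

9

Map each character onto (((Species J,Species T),Species U),(Species Q,Species C)) (rooted by Outgroup) and count the minimum state changes it requires (Fitch parsimony):
webbed digits: 2; fused pelvic girdle: 1; ocelli absent: 3; stipules present: 1; bioluminescent organ: 2.
Total tree length = 9.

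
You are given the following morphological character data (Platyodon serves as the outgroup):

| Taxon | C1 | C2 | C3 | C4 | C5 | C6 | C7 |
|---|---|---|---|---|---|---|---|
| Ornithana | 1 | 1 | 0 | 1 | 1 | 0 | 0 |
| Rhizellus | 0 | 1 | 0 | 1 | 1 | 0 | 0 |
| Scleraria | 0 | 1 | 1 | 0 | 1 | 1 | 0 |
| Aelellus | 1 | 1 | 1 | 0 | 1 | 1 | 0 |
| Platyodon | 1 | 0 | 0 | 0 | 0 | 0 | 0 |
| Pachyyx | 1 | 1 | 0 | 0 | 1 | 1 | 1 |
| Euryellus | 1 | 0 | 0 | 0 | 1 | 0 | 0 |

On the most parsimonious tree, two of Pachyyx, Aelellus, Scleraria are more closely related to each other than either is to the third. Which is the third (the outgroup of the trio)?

Pachyyx

Character polarity is set by the outgroup: the derived state is whichever differs from the outgroup's state, so for C1 the derived state is '0', and for the remaining characters it is '1'.
C1 (state '0') occurs in Rhizellus and Scleraria but conflicts with the nesting implied by the other characters — most parsimoniously interpreted as homoplasy.
C2 (derived state '1') is shared by Aelellus, Ornithana, Pachyyx, Rhizellus, and Scleraria — a synapomorphy uniting that clade.
C3 (derived state '1') is shared by Aelellus and Scleraria — a synapomorphy uniting that clade.
C4 (derived state '1') is shared by Ornithana and Rhizellus — a synapomorphy uniting that clade.
C5 (derived state '1') is shared by all ingroup taxa — unites the whole ingroup.
C6: derived state '1' in Aelellus, Pachyyx, and Scleraria only — synapomorphy for {Aelellus, Pachyyx, Scleraria}.
C7 (derived state '1') is unique to Pachyyx (autapomorphy; uninformative for grouping).
Most parsimonious ingroup topology: (((Ornithana,Rhizellus),(Pachyyx,(Aelellus,Scleraria))),Euryellus).
Scleraria and Aelellus share a more recent common ancestor with each other than either does with Pachyyx, so Pachyyx is the least closely related of the three.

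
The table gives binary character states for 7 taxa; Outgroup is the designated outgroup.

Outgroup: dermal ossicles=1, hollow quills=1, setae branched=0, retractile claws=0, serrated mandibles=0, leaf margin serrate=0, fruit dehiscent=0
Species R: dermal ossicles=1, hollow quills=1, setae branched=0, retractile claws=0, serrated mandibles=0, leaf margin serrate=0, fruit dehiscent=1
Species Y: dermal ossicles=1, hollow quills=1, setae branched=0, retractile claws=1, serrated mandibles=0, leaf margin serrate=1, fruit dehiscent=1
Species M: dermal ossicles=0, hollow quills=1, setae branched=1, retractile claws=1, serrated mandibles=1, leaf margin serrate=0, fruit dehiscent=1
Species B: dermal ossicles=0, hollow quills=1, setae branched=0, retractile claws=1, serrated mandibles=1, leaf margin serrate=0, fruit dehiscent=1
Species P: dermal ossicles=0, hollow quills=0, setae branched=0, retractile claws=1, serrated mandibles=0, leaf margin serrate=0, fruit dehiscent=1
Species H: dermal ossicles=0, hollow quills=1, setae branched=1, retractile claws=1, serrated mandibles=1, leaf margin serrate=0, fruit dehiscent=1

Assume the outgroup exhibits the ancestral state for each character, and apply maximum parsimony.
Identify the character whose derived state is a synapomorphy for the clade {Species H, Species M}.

setae branched

Character polarity is set by the outgroup: the derived state is whichever differs from the outgroup's state, so for dermal ossicles, hollow quills the derived state is '0', and for the remaining characters it is '1'.
Only Species B, Species H, Species M, and Species P show the derived state '0' for dermal ossicles, supporting them as a clade.
hollow quills: derived state '0' in Species P only — an autapomorphy, so it tells us nothing about relationships among taxa.
setae branched: derived state '1' in Species H and Species M only — synapomorphy for {Species H, Species M}.
retractile claws (derived state '1') is shared by Species B, Species H, Species M, Species P, and Species Y — a synapomorphy uniting that clade.
serrated mandibles (derived state '1') is shared by Species B, Species H, and Species M — a synapomorphy uniting that clade.
leaf margin serrate (derived state '1') is unique to Species Y (autapomorphy; uninformative for grouping).
fruit dehiscent (derived state '1') is shared by all ingroup taxa — unites the whole ingroup.
Most parsimonious ingroup topology: (Species R,(Species Y,(((Species M,Species H),Species B),Species P))).
The clade {Species H, Species M} is supported by setae branched: its derived state '1' occurs in exactly those taxa and in no other taxon (including the outgroup).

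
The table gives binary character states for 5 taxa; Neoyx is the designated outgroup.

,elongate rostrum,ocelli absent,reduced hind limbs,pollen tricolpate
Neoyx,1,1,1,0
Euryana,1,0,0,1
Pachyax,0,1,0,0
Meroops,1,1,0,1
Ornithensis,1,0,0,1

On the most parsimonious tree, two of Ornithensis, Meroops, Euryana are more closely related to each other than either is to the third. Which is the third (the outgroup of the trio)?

Character polarity is set by the outgroup: the derived state is whichever differs from the outgroup's state, so for elongate rostrum, ocelli absent, reduced hind limbs the derived state is '0', and for the remaining characters it is '1'.
elongate rostrum: derived state '0' in Pachyax only — an autapomorphy, so it tells us nothing about relationships among taxa.
ocelli absent: derived state '0' in Euryana and Ornithensis only — synapomorphy for {Euryana, Ornithensis}.
reduced hind limbs (derived state '0') is shared by all ingroup taxa — unites the whole ingroup.
Only Euryana, Meroops, and Ornithensis show the derived state '1' for pollen tricolpate, supporting them as a clade.
Most parsimonious ingroup topology: (((Euryana,Ornithensis),Meroops),Pachyax).
Ornithensis and Euryana share a more recent common ancestor with each other than either does with Meroops, so Meroops is the least closely related of the three.

Meroops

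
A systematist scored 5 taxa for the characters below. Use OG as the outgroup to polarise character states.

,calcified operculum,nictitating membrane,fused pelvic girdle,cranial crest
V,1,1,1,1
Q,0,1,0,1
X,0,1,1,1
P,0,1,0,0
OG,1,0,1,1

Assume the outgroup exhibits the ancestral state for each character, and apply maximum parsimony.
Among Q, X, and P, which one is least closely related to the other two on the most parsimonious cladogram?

X

Character polarity is set by the outgroup: the derived state is whichever differs from the outgroup's state, so for calcified operculum, fused pelvic girdle, cranial crest the derived state is '0', and for the remaining characters it is '1'.
calcified operculum: derived state '0' in P, Q, and X only — synapomorphy for {P, Q, X}.
All ingroup taxa share the derived state '1' for nictitating membrane; it defines the ingroup but does not resolve relationships within it.
fused pelvic girdle: derived state '0' in P and Q only — synapomorphy for {P, Q}.
cranial crest (derived state '0') is unique to P (autapomorphy; uninformative for grouping).
Most parsimonious ingroup topology: (((Q,P),X),V).
P and Q share a more recent common ancestor with each other than either does with X, so X is the least closely related of the three.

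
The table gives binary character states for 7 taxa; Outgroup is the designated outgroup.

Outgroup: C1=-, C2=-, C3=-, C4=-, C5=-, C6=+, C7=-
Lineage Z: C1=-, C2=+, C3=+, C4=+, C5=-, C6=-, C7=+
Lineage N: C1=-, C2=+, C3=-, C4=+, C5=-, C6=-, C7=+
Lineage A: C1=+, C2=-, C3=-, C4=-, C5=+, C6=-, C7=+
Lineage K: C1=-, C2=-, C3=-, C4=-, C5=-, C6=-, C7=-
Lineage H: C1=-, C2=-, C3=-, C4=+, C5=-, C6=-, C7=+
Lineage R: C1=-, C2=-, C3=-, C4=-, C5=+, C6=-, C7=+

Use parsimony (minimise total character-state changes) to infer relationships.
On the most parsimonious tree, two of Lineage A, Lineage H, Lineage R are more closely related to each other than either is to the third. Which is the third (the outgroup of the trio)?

Lineage H

Character polarity is set by the outgroup: the derived state is whichever differs from the outgroup's state, so for C6 the derived state is '-', and for the remaining characters it is '+'.
C1 (derived state '+') is unique to Lineage A (autapomorphy; uninformative for grouping).
C2 (derived state '+') is shared by Lineage N and Lineage Z — a synapomorphy uniting that clade.
C3 (derived state '+') is unique to Lineage Z (autapomorphy; uninformative for grouping).
Only Lineage H, Lineage N, and Lineage Z show the derived state '+' for C4, supporting them as a clade.
C5: derived state '+' in Lineage A and Lineage R only — synapomorphy for {Lineage A, Lineage R}.
All ingroup taxa share the derived state '-' for C6; it defines the ingroup but does not resolve relationships within it.
C7 (derived state '+') is shared by Lineage A, Lineage H, Lineage N, Lineage R, and Lineage Z — a synapomorphy uniting that clade.
Most parsimonious ingroup topology: ((((Lineage Z,Lineage N),Lineage H),(Lineage A,Lineage R)),Lineage K).
Lineage A and Lineage R share a more recent common ancestor with each other than either does with Lineage H, so Lineage H is the least closely related of the three.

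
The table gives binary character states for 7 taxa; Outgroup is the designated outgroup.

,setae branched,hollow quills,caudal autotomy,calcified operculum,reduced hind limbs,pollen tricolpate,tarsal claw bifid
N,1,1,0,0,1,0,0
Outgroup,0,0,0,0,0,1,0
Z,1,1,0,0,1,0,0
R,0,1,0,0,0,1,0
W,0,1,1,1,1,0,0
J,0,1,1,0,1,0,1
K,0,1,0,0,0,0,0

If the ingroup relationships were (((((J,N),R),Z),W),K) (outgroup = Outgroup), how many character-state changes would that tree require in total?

Map each character onto (((((J,N),R),Z),W),K) (rooted by Outgroup) and count the minimum state changes it requires (Fitch parsimony):
setae branched: 2; hollow quills: 1; caudal autotomy: 2; calcified operculum: 1; reduced hind limbs: 2; pollen tricolpate: 2; tarsal claw bifid: 1.
Total tree length = 11.

11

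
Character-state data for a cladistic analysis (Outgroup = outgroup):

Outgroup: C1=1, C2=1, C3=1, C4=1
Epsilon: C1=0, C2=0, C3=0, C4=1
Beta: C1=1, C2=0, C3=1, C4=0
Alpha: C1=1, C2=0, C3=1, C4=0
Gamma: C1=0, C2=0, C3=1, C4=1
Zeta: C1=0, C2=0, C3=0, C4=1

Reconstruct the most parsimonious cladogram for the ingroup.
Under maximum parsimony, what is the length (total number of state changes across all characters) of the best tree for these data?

4

The outgroup has state '1' for every character, so '0' is the derived state throughout.
Only Epsilon, Gamma, and Zeta show the derived state '0' for C1, supporting them as a clade.
All ingroup taxa share the derived state '0' for C2; it defines the ingroup but does not resolve relationships within it.
Only Epsilon and Zeta show the derived state '0' for C3, supporting them as a clade.
Only Alpha and Beta show the derived state '0' for C4, supporting them as a clade.
Most parsimonious ingroup topology: (((Epsilon,Zeta),Gamma),(Beta,Alpha)).
Changes per character on this tree: C1: 1; C2: 1; C3: 1; C4: 1.
Total = 4.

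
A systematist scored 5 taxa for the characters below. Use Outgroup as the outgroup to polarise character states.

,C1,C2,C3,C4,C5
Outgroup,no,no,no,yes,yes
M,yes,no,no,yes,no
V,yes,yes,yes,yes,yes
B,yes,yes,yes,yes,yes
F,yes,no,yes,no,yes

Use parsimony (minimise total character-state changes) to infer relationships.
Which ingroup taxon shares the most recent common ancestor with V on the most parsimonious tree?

B

Character polarity is set by the outgroup: the derived state is whichever differs from the outgroup's state, so for C4, C5 the derived state is 'no', and for the remaining characters it is 'yes'.
C1 (derived state 'yes') is shared by all ingroup taxa — unites the whole ingroup.
Only B and V show the derived state 'yes' for C2, supporting them as a clade.
C3: derived state 'yes' in B, F, and V only — synapomorphy for {B, F, V}.
C4 (derived state 'no') is unique to F (autapomorphy; uninformative for grouping).
C5 (derived state 'no') is unique to M (autapomorphy; uninformative for grouping).
Most parsimonious ingroup topology: (M,((V,B),F)).
V and B form a cherry on this tree, so they are sister taxa.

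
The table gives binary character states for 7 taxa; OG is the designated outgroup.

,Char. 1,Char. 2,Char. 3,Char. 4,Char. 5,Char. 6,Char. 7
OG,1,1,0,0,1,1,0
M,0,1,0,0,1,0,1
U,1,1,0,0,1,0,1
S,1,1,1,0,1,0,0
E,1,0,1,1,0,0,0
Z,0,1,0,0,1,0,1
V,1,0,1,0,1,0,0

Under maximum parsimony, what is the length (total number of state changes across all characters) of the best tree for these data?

7

Character polarity is set by the outgroup: the derived state is whichever differs from the outgroup's state, so for Char. 1, Char. 2, Char. 5, Char. 6 the derived state is '0', and for the remaining characters it is '1'.
Char. 1: derived state '0' in M and Z only — synapomorphy for {M, Z}.
Char. 2: derived state '0' in E and V only — synapomorphy for {E, V}.
Only E, S, and V show the derived state '1' for Char. 3, supporting them as a clade.
Char. 4 (derived state '1') is unique to E (autapomorphy; uninformative for grouping).
Char. 5 (derived state '0') is unique to E (autapomorphy; uninformative for grouping).
Char. 6 (derived state '0') is shared by all ingroup taxa — unites the whole ingroup.
Char. 7: derived state '1' in M, U, and Z only — synapomorphy for {M, U, Z}.
Most parsimonious ingroup topology: (((M,Z),U),(S,(E,V))).
Changes per character on this tree: Char. 1: 1; Char. 2: 1; Char. 3: 1; Char. 4: 1; Char. 5: 1; Char. 6: 1; Char. 7: 1.
Total = 7.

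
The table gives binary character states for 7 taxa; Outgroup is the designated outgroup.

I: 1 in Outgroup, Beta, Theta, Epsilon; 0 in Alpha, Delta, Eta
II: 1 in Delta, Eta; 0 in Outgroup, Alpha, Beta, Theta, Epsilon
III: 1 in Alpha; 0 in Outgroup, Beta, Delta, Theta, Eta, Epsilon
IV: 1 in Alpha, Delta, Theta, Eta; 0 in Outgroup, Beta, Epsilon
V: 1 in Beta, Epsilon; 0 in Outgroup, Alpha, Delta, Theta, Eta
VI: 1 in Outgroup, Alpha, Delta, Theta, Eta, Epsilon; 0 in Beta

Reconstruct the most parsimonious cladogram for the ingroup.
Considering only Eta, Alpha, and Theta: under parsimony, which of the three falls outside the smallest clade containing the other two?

Theta

Character polarity is set by the outgroup: the derived state is whichever differs from the outgroup's state, so for I, VI the derived state is '0', and for the remaining characters it is '1'.
Only Alpha, Delta, and Eta show the derived state '0' for I, supporting them as a clade.
II (derived state '1') is shared by Delta and Eta — a synapomorphy uniting that clade.
III: derived state '1' in Alpha only — an autapomorphy, so it tells us nothing about relationships among taxa.
Only Alpha, Delta, Eta, and Theta show the derived state '1' for IV, supporting them as a clade.
V: derived state '1' in Beta and Epsilon only — synapomorphy for {Beta, Epsilon}.
VI (derived state '0') is unique to Beta (autapomorphy; uninformative for grouping).
Most parsimonious ingroup topology: (((Alpha,(Delta,Eta)),Theta),(Beta,Epsilon)).
Eta and Alpha share a more recent common ancestor with each other than either does with Theta, so Theta is the least closely related of the three.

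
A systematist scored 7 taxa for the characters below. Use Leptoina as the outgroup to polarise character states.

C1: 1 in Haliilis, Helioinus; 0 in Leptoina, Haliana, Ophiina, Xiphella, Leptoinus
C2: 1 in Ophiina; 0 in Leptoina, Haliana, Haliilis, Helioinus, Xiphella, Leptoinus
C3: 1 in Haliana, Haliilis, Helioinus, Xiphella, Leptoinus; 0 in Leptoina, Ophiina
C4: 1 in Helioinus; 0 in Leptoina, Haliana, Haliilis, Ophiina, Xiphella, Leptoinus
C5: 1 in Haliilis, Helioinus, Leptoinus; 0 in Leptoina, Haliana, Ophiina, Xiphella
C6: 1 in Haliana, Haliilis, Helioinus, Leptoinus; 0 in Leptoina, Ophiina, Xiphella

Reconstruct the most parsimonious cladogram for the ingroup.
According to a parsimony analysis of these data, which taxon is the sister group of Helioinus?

The outgroup has state '0' for every character, so '1' is the derived state throughout.
Only Haliilis and Helioinus show the derived state '1' for C1, supporting them as a clade.
C2 (derived state '1') is unique to Ophiina (autapomorphy; uninformative for grouping).
C3 (derived state '1') is shared by Haliana, Haliilis, Helioinus, Leptoinus, and Xiphella — a synapomorphy uniting that clade.
C4: derived state '1' in Helioinus only — an autapomorphy, so it tells us nothing about relationships among taxa.
C5 (derived state '1') is shared by Haliilis, Helioinus, and Leptoinus — a synapomorphy uniting that clade.
C6: derived state '1' in Haliana, Haliilis, Helioinus, and Leptoinus only — synapomorphy for {Haliana, Haliilis, Helioinus, Leptoinus}.
Most parsimonious ingroup topology: (((Haliana,((Haliilis,Helioinus),Leptoinus)),Xiphella),Ophiina).
Helioinus and Haliilis form a cherry on this tree, so they are sister taxa.

Haliilis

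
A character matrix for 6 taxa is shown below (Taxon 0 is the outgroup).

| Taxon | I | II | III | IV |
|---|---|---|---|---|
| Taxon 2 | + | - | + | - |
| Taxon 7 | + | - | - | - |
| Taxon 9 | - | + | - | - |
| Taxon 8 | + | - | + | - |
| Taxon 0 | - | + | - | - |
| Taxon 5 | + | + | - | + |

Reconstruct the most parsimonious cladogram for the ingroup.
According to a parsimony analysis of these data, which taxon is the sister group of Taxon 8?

Taxon 2

Character polarity is set by the outgroup: the derived state is whichever differs from the outgroup's state, so for II the derived state is '-', and for the remaining characters it is '+'.
I: derived state '+' in Taxon 2, Taxon 5, Taxon 7, and Taxon 8 only — synapomorphy for {Taxon 2, Taxon 5, Taxon 7, Taxon 8}.
II: derived state '-' in Taxon 2, Taxon 7, and Taxon 8 only — synapomorphy for {Taxon 2, Taxon 7, Taxon 8}.
III (derived state '+') is shared by Taxon 2 and Taxon 8 — a synapomorphy uniting that clade.
IV (derived state '+') is unique to Taxon 5 (autapomorphy; uninformative for grouping).
Most parsimonious ingroup topology: ((((Taxon 2,Taxon 8),Taxon 7),Taxon 5),Taxon 9).
Taxon 8 and Taxon 2 form a cherry on this tree, so they are sister taxa.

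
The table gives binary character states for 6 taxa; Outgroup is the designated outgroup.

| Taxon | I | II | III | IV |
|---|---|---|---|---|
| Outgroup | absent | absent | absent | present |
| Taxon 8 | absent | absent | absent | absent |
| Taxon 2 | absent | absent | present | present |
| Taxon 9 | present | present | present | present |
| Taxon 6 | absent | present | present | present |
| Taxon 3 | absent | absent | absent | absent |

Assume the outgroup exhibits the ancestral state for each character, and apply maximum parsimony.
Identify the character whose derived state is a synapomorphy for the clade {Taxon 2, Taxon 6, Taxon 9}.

III

Character polarity is set by the outgroup: the derived state is whichever differs from the outgroup's state, so for IV the derived state is 'absent', and for the remaining characters it is 'present'.
I (derived state 'present') is unique to Taxon 9 (autapomorphy; uninformative for grouping).
Only Taxon 6 and Taxon 9 show the derived state 'present' for II, supporting them as a clade.
III: derived state 'present' in Taxon 2, Taxon 6, and Taxon 9 only — synapomorphy for {Taxon 2, Taxon 6, Taxon 9}.
IV: derived state 'absent' in Taxon 3 and Taxon 8 only — synapomorphy for {Taxon 3, Taxon 8}.
Most parsimonious ingroup topology: ((Taxon 8,Taxon 3),(Taxon 2,(Taxon 9,Taxon 6))).
The clade {Taxon 2, Taxon 6, Taxon 9} is supported by III: its derived state 'present' occurs in exactly those taxa and in no other taxon (including the outgroup).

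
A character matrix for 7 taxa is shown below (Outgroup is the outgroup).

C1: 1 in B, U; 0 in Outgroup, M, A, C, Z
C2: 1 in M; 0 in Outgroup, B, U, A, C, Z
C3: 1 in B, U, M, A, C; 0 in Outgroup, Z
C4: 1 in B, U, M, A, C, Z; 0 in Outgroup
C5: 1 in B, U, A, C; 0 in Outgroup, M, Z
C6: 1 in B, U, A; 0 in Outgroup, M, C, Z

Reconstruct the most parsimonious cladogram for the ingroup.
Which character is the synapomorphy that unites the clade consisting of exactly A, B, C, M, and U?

C3

The outgroup has state '0' for every character, so '1' is the derived state throughout.
C1: derived state '1' in B and U only — synapomorphy for {B, U}.
C2 (derived state '1') is unique to M (autapomorphy; uninformative for grouping).
C3: derived state '1' in A, B, C, M, and U only — synapomorphy for {A, B, C, M, U}.
All ingroup taxa share the derived state '1' for C4; it defines the ingroup but does not resolve relationships within it.
Only A, B, C, and U show the derived state '1' for C5, supporting them as a clade.
C6: derived state '1' in A, B, and U only — synapomorphy for {A, B, U}.
Most parsimonious ingroup topology: (((((B,U),A),C),M),Z).
The clade {A, B, C, M, U} is supported by C3: its derived state '1' occurs in exactly those taxa and in no other taxon (including the outgroup).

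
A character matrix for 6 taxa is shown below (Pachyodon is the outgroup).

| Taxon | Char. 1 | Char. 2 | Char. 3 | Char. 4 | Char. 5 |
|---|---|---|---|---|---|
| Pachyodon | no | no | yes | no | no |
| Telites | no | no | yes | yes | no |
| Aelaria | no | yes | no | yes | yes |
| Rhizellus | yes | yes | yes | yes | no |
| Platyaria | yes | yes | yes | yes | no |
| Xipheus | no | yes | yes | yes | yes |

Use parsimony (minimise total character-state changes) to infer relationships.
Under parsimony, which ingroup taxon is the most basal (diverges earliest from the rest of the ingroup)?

Telites

Character polarity is set by the outgroup: the derived state is whichever differs from the outgroup's state, so for Char. 3 the derived state is 'no', and for the remaining characters it is 'yes'.
Char. 1 (derived state 'yes') is shared by Platyaria and Rhizellus — a synapomorphy uniting that clade.
Only Aelaria, Platyaria, Rhizellus, and Xipheus show the derived state 'yes' for Char. 2, supporting them as a clade.
Char. 3: derived state 'no' in Aelaria only — an autapomorphy, so it tells us nothing about relationships among taxa.
Char. 4 (derived state 'yes') is shared by all ingroup taxa — unites the whole ingroup.
Char. 5: derived state 'yes' in Aelaria and Xipheus only — synapomorphy for {Aelaria, Xipheus}.
Most parsimonious ingroup topology: (Telites,((Aelaria,Xipheus),(Rhizellus,Platyaria))).
Telites is sister to the clade containing all other ingroup taxa, so it is the earliest-diverging (most basal) ingroup lineage.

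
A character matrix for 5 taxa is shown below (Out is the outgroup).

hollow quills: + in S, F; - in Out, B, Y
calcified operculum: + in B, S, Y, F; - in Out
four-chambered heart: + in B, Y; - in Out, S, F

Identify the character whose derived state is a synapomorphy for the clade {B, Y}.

The outgroup has state '-' for every character, so '+' is the derived state throughout.
Only F and S show the derived state '+' for hollow quills, supporting them as a clade.
All ingroup taxa share the derived state '+' for calcified operculum; it defines the ingroup but does not resolve relationships within it.
Only B and Y show the derived state '+' for four-chambered heart, supporting them as a clade.
Most parsimonious ingroup topology: ((B,Y),(S,F)).
The clade {B, Y} is supported by four-chambered heart: its derived state '+' occurs in exactly those taxa and in no other taxon (including the outgroup).

four-chambered heart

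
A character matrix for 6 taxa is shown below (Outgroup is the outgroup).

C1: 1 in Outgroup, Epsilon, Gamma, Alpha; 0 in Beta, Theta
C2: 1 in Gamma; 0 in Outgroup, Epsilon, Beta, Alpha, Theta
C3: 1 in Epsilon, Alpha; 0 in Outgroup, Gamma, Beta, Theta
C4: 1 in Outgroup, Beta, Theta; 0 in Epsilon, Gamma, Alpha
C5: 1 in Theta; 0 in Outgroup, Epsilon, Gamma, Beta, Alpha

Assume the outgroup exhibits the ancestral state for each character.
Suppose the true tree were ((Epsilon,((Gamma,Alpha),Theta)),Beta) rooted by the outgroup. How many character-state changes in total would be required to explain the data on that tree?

Map each character onto ((Epsilon,((Gamma,Alpha),Theta)),Beta) (rooted by Outgroup) and count the minimum state changes it requires (Fitch parsimony):
C1: 2; C2: 1; C3: 2; C4: 2; C5: 1.
Total tree length = 8.

8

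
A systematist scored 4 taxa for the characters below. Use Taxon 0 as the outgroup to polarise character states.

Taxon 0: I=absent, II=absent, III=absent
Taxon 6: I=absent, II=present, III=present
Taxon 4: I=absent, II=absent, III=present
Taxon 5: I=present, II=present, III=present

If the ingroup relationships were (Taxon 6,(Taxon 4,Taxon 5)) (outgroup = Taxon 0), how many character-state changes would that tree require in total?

Map each character onto (Taxon 6,(Taxon 4,Taxon 5)) (rooted by Taxon 0) and count the minimum state changes it requires (Fitch parsimony):
I: 1; II: 2; III: 1.
Total tree length = 4.

4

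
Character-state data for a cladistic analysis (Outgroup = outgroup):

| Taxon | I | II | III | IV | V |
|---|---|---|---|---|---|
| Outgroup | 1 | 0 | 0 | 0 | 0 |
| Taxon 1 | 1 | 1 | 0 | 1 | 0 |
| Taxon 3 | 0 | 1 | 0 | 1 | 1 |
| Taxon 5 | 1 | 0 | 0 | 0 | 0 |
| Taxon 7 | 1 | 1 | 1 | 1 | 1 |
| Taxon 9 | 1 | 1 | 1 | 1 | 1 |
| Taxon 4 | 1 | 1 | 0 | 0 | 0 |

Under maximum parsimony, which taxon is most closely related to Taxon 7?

Taxon 9

Character polarity is set by the outgroup: the derived state is whichever differs from the outgroup's state, so for I the derived state is '0', and for the remaining characters it is '1'.
I: derived state '0' in Taxon 3 only — an autapomorphy, so it tells us nothing about relationships among taxa.
Only Taxon 1, Taxon 3, Taxon 4, Taxon 7, and Taxon 9 show the derived state '1' for II, supporting them as a clade.
III: derived state '1' in Taxon 7 and Taxon 9 only — synapomorphy for {Taxon 7, Taxon 9}.
IV (derived state '1') is shared by Taxon 1, Taxon 3, Taxon 7, and Taxon 9 — a synapomorphy uniting that clade.
V (derived state '1') is shared by Taxon 3, Taxon 7, and Taxon 9 — a synapomorphy uniting that clade.
Most parsimonious ingroup topology: (((Taxon 1,(Taxon 3,(Taxon 7,Taxon 9))),Taxon 4),Taxon 5).
Taxon 7 and Taxon 9 form a cherry on this tree, so they are sister taxa.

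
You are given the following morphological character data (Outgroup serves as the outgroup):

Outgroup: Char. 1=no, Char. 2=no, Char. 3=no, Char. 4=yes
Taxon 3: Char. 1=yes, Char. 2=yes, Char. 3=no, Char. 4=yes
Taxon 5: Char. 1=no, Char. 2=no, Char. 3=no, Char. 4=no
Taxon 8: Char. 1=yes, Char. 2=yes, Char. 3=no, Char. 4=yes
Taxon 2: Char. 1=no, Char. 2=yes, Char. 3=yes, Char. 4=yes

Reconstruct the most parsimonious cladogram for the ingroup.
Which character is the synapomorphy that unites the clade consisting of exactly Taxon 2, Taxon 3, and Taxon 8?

Char. 2

Character polarity is set by the outgroup: the derived state is whichever differs from the outgroup's state, so for Char. 4 the derived state is 'no', and for the remaining characters it is 'yes'.
Char. 1: derived state 'yes' in Taxon 3 and Taxon 8 only — synapomorphy for {Taxon 3, Taxon 8}.
Only Taxon 2, Taxon 3, and Taxon 8 show the derived state 'yes' for Char. 2, supporting them as a clade.
Char. 3 (derived state 'yes') is unique to Taxon 2 (autapomorphy; uninformative for grouping).
Char. 4 (derived state 'no') is unique to Taxon 5 (autapomorphy; uninformative for grouping).
Most parsimonious ingroup topology: (((Taxon 3,Taxon 8),Taxon 2),Taxon 5).
The clade {Taxon 2, Taxon 3, Taxon 8} is supported by Char. 2: its derived state 'yes' occurs in exactly those taxa and in no other taxon (including the outgroup).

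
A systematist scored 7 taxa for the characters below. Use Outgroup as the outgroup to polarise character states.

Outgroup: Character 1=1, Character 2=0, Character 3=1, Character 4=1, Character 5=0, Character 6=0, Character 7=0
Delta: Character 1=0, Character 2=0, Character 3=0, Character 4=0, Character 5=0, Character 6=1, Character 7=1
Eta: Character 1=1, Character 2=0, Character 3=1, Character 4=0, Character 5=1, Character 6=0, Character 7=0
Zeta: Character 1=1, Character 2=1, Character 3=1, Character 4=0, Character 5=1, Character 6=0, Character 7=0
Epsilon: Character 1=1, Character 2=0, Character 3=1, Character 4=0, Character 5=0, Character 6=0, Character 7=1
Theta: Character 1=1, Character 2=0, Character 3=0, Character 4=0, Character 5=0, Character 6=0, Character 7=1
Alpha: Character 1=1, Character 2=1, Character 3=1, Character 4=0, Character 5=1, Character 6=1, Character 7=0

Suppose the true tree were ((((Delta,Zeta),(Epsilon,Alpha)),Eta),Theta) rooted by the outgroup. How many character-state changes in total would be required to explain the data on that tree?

Map each character onto ((((Delta,Zeta),(Epsilon,Alpha)),Eta),Theta) (rooted by Outgroup) and count the minimum state changes it requires (Fitch parsimony):
Character 1: 1; Character 2: 2; Character 3: 2; Character 4: 1; Character 5: 3; Character 6: 2; Character 7: 3.
Total tree length = 14.

14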